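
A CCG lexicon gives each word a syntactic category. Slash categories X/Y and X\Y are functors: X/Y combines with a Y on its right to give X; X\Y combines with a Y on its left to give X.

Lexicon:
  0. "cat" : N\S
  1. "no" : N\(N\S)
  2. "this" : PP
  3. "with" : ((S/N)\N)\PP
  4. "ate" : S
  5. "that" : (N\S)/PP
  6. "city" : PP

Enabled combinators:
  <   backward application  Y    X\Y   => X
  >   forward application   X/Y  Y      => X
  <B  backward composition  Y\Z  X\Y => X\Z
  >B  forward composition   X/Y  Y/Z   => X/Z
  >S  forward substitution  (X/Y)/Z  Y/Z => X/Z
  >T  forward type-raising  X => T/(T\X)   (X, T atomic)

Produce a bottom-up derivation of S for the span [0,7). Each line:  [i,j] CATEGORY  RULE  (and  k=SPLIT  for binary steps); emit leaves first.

[0,1] N\S  lex  "cat"
[1,2] N\(N\S)  lex  "no"
[0,2] N  <  k=1
[2,3] PP  lex  "this"
[3,4] ((S/N)\N)\PP  lex  "with"
[2,4] (S/N)\N  <  k=3
[0,4] S/N  <  k=2
[4,5] S  lex  "ate"
[4,5] N/(N\S)  >T
[5,6] (N\S)/PP  lex  "that"
[6,7] PP  lex  "city"
[5,7] N\S  >  k=6
[4,7] N  >  k=5
[0,7] S  >  k=4

[0,7] S   >
  [0,4] S/N   <
    [0,2] N   <
      [0,1] "cat" : N\S
      [1,2] "no" : N\(N\S)
    [2,4] (S/N)\N   <
      [2,3] "this" : PP
      [3,4] "with" : ((S/N)\N)\PP
  [4,7] N   >
    [4,5] N/(N\S)   >T
      [4,5] "ate" : S
    [5,7] N\S   >
      [5,6] "that" : (N\S)/PP
      [6,7] "city" : PP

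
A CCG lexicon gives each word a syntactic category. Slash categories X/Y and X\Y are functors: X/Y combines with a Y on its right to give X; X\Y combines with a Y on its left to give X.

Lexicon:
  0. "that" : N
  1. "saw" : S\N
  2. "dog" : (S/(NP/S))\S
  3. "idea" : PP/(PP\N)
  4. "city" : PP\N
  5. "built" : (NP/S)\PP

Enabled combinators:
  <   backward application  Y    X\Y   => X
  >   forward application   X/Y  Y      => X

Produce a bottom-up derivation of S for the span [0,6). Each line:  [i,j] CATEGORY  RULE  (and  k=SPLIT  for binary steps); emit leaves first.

[0,6] S   >
  [0,3] S/(NP/S)   <
    [0,2] S   <
      [0,1] "that" : N
      [1,2] "saw" : S\N
    [2,3] "dog" : (S/(NP/S))\S
  [3,6] NP/S   <
    [3,5] PP   >
      [3,4] "idea" : PP/(PP\N)
      [4,5] "city" : PP\N
    [5,6] "built" : (NP/S)\PP

[0,1] N  lex  "that"
[1,2] S\N  lex  "saw"
[0,2] S  <  k=1
[2,3] (S/(NP/S))\S  lex  "dog"
[0,3] S/(NP/S)  <  k=2
[3,4] PP/(PP\N)  lex  "idea"
[4,5] PP\N  lex  "city"
[3,5] PP  >  k=4
[5,6] (NP/S)\PP  lex  "built"
[3,6] NP/S  <  k=5
[0,6] S  >  k=3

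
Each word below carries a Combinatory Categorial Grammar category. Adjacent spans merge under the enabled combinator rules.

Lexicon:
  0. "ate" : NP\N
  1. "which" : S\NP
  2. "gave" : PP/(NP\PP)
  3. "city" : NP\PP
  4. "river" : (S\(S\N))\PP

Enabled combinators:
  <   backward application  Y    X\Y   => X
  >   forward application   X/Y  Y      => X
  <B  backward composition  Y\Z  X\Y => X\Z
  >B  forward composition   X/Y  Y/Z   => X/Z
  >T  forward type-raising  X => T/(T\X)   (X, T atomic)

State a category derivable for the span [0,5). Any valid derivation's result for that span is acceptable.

[0,5] S   <
  [0,2] S\N   <B
    [0,1] "ate" : NP\N
    [1,2] "which" : S\NP
  [2,5] S\(S\N)   <
    [2,4] PP   >
      [2,3] "gave" : PP/(NP\PP)
      [3,4] "city" : NP\PP
    [4,5] "river" : (S\(S\N))\PP

S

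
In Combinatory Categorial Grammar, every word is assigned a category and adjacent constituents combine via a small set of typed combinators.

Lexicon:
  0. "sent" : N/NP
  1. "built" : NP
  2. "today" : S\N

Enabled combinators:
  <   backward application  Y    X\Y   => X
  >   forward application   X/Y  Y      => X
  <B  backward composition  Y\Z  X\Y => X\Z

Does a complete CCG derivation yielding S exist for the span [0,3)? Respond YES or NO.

[0,3] S   <
  [0,2] N   >
    [0,1] "sent" : N/NP
    [1,2] "built" : NP
  [2,3] "today" : S\N

YES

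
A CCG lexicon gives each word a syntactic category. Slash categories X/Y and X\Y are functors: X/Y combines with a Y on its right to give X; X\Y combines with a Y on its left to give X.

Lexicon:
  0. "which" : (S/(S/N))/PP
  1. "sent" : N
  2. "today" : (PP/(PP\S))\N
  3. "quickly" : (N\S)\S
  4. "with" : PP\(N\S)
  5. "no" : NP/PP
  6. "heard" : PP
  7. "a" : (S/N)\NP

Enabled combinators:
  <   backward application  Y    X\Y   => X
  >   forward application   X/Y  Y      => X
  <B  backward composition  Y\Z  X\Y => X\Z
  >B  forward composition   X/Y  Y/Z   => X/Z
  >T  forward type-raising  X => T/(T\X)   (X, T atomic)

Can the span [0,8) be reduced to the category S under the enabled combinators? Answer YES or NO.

[0,8] S   >
  [0,5] S/(S/N)   >
    [0,1] "which" : (S/(S/N))/PP
    [1,5] PP   >
      [1,3] PP/(PP\S)   <
        [1,2] "sent" : N
        [2,3] "today" : (PP/(PP\S))\N
      [3,5] PP\S   <B
        [3,4] "quickly" : (N\S)\S
        [4,5] "with" : PP\(N\S)
  [5,8] S/N   <
    [5,7] NP   >
      [5,6] "no" : NP/PP
      [6,7] "heard" : PP
    [7,8] "a" : (S/N)\NP

YES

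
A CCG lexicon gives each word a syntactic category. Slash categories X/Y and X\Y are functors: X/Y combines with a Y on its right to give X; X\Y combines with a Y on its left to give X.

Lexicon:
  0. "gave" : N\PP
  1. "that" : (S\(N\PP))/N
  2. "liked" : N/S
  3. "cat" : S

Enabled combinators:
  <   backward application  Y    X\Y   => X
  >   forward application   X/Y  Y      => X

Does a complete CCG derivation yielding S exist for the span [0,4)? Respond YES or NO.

YES

[0,4] S   <
  [0,1] "gave" : N\PP
  [1,4] S\(N\PP)   >
    [1,2] "that" : (S\(N\PP))/N
    [2,4] N   >
      [2,3] "liked" : N/S
      [3,4] "cat" : S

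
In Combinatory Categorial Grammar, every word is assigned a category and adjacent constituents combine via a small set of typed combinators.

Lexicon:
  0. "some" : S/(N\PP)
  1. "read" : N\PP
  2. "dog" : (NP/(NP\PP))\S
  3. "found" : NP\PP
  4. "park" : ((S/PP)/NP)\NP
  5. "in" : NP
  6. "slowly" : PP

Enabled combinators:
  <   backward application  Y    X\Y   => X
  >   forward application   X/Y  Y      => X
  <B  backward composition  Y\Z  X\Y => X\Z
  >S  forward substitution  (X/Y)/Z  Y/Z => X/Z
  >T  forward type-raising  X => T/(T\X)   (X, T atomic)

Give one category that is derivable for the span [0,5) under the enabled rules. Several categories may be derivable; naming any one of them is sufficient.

(S/PP)/NP

[0,7] S   >
  [0,6] S/PP   >
    [0,5] (S/PP)/NP   <
      [0,4] NP   >
        [0,3] NP/(NP\PP)   <
          [0,2] S   >
            [0,1] "some" : S/(N\PP)
            [1,2] "read" : N\PP
          [2,3] "dog" : (NP/(NP\PP))\S
        [3,4] "found" : NP\PP
      [4,5] "park" : ((S/PP)/NP)\NP
    [5,6] "in" : NP
  [6,7] "slowly" : PP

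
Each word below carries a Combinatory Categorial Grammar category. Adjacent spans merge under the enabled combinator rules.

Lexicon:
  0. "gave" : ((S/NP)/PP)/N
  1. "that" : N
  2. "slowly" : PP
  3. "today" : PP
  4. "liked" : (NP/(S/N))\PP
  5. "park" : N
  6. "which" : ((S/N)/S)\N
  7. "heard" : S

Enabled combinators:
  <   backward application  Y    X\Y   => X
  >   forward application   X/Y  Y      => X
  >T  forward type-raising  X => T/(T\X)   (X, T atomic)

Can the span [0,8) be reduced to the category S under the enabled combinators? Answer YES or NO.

YES

[0,8] S   >
  [0,3] S/NP   >
    [0,2] (S/NP)/PP   >
      [0,1] "gave" : ((S/NP)/PP)/N
      [1,2] "that" : N
    [2,3] "slowly" : PP
  [3,8] NP   >
    [3,5] NP/(S/N)   <
      [3,4] "today" : PP
      [4,5] "liked" : (NP/(S/N))\PP
    [5,8] S/N   >
      [5,7] (S/N)/S   <
        [5,6] "park" : N
        [6,7] "which" : ((S/N)/S)\N
      [7,8] "heard" : S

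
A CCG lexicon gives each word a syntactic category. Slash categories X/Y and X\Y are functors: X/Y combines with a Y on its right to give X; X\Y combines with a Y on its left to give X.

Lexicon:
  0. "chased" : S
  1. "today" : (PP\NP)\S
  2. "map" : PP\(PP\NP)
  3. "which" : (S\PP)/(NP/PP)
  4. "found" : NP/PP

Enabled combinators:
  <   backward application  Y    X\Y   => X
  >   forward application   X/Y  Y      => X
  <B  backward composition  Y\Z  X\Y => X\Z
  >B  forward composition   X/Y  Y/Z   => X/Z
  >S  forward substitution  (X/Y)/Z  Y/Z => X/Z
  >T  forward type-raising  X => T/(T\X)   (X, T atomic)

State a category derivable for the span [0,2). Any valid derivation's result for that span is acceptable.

PP\NP

[0,5] S   <
  [0,3] PP   <
    [0,2] PP\NP   <
      [0,1] "chased" : S
      [1,2] "today" : (PP\NP)\S
    [2,3] "map" : PP\(PP\NP)
  [3,5] S\PP   >
    [3,4] "which" : (S\PP)/(NP/PP)
    [4,5] "found" : NP/PP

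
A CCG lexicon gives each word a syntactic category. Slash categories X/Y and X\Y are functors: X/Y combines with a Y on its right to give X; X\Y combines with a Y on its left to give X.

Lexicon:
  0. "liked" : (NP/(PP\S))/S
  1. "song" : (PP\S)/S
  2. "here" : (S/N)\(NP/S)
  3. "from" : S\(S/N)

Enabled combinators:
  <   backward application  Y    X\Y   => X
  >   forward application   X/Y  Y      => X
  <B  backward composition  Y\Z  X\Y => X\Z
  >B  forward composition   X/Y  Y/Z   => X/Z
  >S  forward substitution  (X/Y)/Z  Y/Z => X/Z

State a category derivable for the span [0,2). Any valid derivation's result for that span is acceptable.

[0,4] S   <
  [0,3] S/N   <
    [0,2] NP/S   >S
      [0,1] "liked" : (NP/(PP\S))/S
      [1,2] "song" : (PP\S)/S
    [2,3] "here" : (S/N)\(NP/S)
  [3,4] "from" : S\(S/N)

NP/S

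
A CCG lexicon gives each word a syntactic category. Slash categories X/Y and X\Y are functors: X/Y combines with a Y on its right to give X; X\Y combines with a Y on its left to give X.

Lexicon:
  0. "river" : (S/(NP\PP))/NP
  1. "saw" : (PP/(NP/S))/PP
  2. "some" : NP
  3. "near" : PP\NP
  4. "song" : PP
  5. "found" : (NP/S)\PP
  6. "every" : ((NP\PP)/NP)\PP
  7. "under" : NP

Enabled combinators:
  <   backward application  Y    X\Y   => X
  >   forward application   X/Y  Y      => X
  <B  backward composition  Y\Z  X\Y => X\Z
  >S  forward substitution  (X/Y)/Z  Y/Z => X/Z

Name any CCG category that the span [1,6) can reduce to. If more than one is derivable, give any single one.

[0,8] S   >
  [0,7] S/NP   >S
    [0,1] "river" : (S/(NP\PP))/NP
    [1,7] (NP\PP)/NP   <
      [1,6] PP   >
        [1,4] PP/(NP/S)   >
          [1,2] "saw" : (PP/(NP/S))/PP
          [2,4] PP   <
            [2,3] "some" : NP
            [3,4] "near" : PP\NP
        [4,6] NP/S   <
          [4,5] "song" : PP
          [5,6] "found" : (NP/S)\PP
      [6,7] "every" : ((NP\PP)/NP)\PP
  [7,8] "under" : NP

PP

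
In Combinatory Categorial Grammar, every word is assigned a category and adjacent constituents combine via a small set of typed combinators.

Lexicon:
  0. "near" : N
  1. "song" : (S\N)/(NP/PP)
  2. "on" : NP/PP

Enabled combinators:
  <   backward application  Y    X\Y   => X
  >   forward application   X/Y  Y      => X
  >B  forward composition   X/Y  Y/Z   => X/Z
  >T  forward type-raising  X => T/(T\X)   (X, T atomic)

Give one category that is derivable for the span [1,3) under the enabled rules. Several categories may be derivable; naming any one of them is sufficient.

[0,3] S   >
  [0,1] S/(S\N)   >T
    [0,1] "near" : N
  [1,3] S\N   >
    [1,2] "song" : (S\N)/(NP/PP)
    [2,3] "on" : NP/PP

S\N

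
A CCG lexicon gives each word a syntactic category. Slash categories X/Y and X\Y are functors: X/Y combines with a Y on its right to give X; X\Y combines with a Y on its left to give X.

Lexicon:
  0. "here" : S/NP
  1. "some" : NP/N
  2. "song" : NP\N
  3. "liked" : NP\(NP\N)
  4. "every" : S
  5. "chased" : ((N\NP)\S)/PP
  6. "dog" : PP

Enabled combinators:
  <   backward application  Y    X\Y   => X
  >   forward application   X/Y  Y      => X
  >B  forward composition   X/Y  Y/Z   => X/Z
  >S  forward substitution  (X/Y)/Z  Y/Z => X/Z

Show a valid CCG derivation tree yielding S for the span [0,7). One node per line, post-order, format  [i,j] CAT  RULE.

[0,1] S/NP  lex  "here"
[1,2] NP/N  lex  "some"
[2,3] NP\N  lex  "song"
[3,4] NP\(NP\N)  lex  "liked"
[2,4] NP  <  k=3
[4,5] S  lex  "every"
[5,6] ((N\NP)\S)/PP  lex  "chased"
[6,7] PP  lex  "dog"
[5,7] (N\NP)\S  >  k=6
[4,7] N\NP  <  k=5
[2,7] N  <  k=4
[1,7] NP  >  k=2
[0,7] S  >  k=1

[0,7] S   >
  [0,1] "here" : S/NP
  [1,7] NP   >
    [1,2] "some" : NP/N
    [2,7] N   <
      [2,4] NP   <
        [2,3] "song" : NP\N
        [3,4] "liked" : NP\(NP\N)
      [4,7] N\NP   <
        [4,5] "every" : S
        [5,7] (N\NP)\S   >
          [5,6] "chased" : ((N\NP)\S)/PP
          [6,7] "dog" : PP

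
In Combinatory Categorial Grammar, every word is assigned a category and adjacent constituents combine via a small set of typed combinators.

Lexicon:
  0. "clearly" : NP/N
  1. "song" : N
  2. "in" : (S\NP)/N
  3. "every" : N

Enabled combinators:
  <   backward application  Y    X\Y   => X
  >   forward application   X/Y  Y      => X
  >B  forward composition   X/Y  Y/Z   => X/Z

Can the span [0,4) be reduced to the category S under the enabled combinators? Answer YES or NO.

YES

[0,4] S   <
  [0,2] NP   >
    [0,1] "clearly" : NP/N
    [1,2] "song" : N
  [2,4] S\NP   >
    [2,3] "in" : (S\NP)/N
    [3,4] "every" : N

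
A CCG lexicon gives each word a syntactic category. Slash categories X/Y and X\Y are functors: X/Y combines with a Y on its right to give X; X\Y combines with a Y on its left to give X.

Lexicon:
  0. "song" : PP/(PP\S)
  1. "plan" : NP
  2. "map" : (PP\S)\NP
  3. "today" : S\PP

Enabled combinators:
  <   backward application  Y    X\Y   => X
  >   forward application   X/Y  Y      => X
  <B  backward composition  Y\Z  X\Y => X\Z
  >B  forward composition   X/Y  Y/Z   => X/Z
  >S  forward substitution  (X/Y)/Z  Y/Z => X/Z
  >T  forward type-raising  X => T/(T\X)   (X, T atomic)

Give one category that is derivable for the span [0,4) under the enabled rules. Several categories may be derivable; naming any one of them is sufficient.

[0,4] S   <
  [0,3] PP   >
    [0,1] "song" : PP/(PP\S)
    [1,3] PP\S   <
      [1,2] "plan" : NP
      [2,3] "map" : (PP\S)\NP
  [3,4] "today" : S\PP

S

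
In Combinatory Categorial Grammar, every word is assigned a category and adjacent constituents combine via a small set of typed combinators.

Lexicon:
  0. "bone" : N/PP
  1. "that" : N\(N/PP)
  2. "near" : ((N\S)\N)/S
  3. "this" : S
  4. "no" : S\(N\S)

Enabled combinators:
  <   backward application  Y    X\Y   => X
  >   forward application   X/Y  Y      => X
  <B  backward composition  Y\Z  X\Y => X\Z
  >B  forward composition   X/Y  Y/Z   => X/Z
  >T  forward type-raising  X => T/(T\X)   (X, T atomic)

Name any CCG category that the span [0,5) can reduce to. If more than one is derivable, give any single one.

[0,5] S   <
  [0,2] N   <
    [0,1] "bone" : N/PP
    [1,2] "that" : N\(N/PP)
  [2,5] S\N   <B
    [2,4] (N\S)\N   >
      [2,3] "near" : ((N\S)\N)/S
      [3,4] "this" : S
    [4,5] "no" : S\(N\S)

S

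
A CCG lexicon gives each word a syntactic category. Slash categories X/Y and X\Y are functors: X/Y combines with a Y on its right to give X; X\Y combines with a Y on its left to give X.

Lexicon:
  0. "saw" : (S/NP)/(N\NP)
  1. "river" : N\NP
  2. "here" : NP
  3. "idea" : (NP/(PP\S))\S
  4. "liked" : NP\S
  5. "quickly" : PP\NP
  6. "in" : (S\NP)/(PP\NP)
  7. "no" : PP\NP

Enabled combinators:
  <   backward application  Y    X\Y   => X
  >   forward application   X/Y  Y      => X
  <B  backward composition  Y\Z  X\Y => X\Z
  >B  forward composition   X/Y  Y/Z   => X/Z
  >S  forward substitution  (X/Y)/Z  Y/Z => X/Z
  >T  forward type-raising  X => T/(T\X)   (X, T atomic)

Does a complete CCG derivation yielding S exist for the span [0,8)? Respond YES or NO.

[0,8] S   <
  [0,6] NP   >
    [0,4] NP/(PP\S)   <
      [0,3] S   >
        [0,2] S/NP   >
          [0,1] "saw" : (S/NP)/(N\NP)
          [1,2] "river" : N\NP
        [2,3] "here" : NP
      [3,4] "idea" : (NP/(PP\S))\S
    [4,6] PP\S   <B
      [4,5] "liked" : NP\S
      [5,6] "quickly" : PP\NP
  [6,8] S\NP   >
    [6,7] "in" : (S\NP)/(PP\NP)
    [7,8] "no" : PP\NP

YES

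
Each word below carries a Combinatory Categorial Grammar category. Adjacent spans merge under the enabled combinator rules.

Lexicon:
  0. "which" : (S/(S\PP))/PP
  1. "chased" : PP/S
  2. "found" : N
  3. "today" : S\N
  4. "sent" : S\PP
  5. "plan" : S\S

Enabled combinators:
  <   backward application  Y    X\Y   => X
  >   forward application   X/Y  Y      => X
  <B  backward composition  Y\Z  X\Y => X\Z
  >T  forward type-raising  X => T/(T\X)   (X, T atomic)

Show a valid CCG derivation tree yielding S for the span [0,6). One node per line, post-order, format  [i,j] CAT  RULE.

[0,6] S   >
  [0,4] S/(S\PP)   >
    [0,1] "which" : (S/(S\PP))/PP
    [1,4] PP   >
      [1,2] "chased" : PP/S
      [2,4] S   <
        [2,3] "found" : N
        [3,4] "today" : S\N
  [4,6] S\PP   <B
    [4,5] "sent" : S\PP
    [5,6] "plan" : S\S

[0,1] (S/(S\PP))/PP  lex  "which"
[1,2] PP/S  lex  "chased"
[2,3] N  lex  "found"
[3,4] S\N  lex  "today"
[2,4] S  <  k=3
[1,4] PP  >  k=2
[0,4] S/(S\PP)  >  k=1
[4,5] S\PP  lex  "sent"
[5,6] S\S  lex  "plan"
[4,6] S\PP  <B  k=5
[0,6] S  >  k=4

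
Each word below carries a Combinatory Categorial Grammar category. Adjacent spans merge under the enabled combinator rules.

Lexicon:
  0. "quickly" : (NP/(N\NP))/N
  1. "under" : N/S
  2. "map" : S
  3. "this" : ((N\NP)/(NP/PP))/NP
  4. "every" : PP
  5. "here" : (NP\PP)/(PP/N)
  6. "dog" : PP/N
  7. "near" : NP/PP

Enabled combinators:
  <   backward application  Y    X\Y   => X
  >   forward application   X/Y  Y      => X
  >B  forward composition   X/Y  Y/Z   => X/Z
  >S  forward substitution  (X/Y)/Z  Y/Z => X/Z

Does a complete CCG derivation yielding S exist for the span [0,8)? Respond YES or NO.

NO

(NP/(N\NP))/N N/S S ((N\NP)/(NP/PP))/NP PP (NP\PP)/(PP/N) PP/N NP/PP
CKY chart[0,8] = {NP}; S ∉ chart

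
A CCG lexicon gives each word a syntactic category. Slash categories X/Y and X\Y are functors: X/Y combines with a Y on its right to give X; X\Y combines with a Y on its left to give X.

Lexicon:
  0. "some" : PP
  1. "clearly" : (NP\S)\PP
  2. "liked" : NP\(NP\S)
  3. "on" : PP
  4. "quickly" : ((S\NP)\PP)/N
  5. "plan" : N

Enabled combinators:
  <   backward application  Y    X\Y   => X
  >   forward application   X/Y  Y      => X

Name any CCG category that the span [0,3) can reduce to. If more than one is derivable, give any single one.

NP

[0,6] S   <
  [0,3] NP   <
    [0,2] NP\S   <
      [0,1] "some" : PP
      [1,2] "clearly" : (NP\S)\PP
    [2,3] "liked" : NP\(NP\S)
  [3,6] S\NP   <
    [3,4] "on" : PP
    [4,6] (S\NP)\PP   >
      [4,5] "quickly" : ((S\NP)\PP)/N
      [5,6] "plan" : N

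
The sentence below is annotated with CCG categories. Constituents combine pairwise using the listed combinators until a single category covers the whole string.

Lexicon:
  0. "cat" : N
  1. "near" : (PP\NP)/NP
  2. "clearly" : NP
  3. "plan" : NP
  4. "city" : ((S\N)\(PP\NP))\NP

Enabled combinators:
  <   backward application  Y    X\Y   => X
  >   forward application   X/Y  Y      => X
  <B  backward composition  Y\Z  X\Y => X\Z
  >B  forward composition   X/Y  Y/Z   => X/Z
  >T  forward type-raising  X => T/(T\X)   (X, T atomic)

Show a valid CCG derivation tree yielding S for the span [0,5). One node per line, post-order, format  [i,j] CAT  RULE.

[0,5] S   <
  [0,1] "cat" : N
  [1,5] S\N   <
    [1,3] PP\NP   >
      [1,2] "near" : (PP\NP)/NP
      [2,3] "clearly" : NP
    [3,5] (S\N)\(PP\NP)   <
      [3,4] "plan" : NP
      [4,5] "city" : ((S\N)\(PP\NP))\NP

[0,1] N  lex  "cat"
[1,2] (PP\NP)/NP  lex  "near"
[2,3] NP  lex  "clearly"
[1,3] PP\NP  >  k=2
[3,4] NP  lex  "plan"
[4,5] ((S\N)\(PP\NP))\NP  lex  "city"
[3,5] (S\N)\(PP\NP)  <  k=4
[1,5] S\N  <  k=3
[0,5] S  <  k=1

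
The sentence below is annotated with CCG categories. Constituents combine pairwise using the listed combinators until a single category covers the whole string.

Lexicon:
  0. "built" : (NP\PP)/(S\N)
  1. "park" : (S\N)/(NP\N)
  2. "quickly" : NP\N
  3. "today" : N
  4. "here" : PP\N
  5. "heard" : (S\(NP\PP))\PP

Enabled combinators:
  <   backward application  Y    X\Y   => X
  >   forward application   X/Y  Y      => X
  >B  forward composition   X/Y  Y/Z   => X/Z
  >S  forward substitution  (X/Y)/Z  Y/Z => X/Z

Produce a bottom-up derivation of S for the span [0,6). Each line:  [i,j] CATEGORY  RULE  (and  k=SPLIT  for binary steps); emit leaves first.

[0,6] S   <
  [0,3] NP\PP   >
    [0,1] "built" : (NP\PP)/(S\N)
    [1,3] S\N   >
      [1,2] "park" : (S\N)/(NP\N)
      [2,3] "quickly" : NP\N
  [3,6] S\(NP\PP)   <
    [3,5] PP   <
      [3,4] "today" : N
      [4,5] "here" : PP\N
    [5,6] "heard" : (S\(NP\PP))\PP

[0,1] (NP\PP)/(S\N)  lex  "built"
[1,2] (S\N)/(NP\N)  lex  "park"
[2,3] NP\N  lex  "quickly"
[1,3] S\N  >  k=2
[0,3] NP\PP  >  k=1
[3,4] N  lex  "today"
[4,5] PP\N  lex  "here"
[3,5] PP  <  k=4
[5,6] (S\(NP\PP))\PP  lex  "heard"
[3,6] S\(NP\PP)  <  k=5
[0,6] S  <  k=3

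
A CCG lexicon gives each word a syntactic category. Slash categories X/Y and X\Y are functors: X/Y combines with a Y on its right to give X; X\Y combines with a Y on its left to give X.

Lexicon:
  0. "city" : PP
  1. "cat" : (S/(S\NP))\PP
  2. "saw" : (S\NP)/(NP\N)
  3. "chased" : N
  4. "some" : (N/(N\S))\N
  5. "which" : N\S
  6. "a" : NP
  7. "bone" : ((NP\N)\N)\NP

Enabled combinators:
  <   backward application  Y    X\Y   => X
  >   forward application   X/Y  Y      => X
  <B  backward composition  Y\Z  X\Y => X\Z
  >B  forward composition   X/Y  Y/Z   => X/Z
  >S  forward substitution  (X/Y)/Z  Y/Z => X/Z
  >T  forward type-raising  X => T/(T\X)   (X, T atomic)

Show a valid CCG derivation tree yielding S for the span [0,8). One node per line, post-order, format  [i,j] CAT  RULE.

[0,8] S   >
  [0,2] S/(S\NP)   <
    [0,1] "city" : PP
    [1,2] "cat" : (S/(S\NP))\PP
  [2,8] S\NP   >
    [2,3] "saw" : (S\NP)/(NP\N)
    [3,8] NP\N   <
      [3,6] N   >
        [3,5] N/(N\S)   <
          [3,4] "chased" : N
          [4,5] "some" : (N/(N\S))\N
        [5,6] "which" : N\S
      [6,8] (NP\N)\N   <
        [6,7] "a" : NP
        [7,8] "bone" : ((NP\N)\N)\NP

[0,1] PP  lex  "city"
[1,2] (S/(S\NP))\PP  lex  "cat"
[0,2] S/(S\NP)  <  k=1
[2,3] (S\NP)/(NP\N)  lex  "saw"
[3,4] N  lex  "chased"
[4,5] (N/(N\S))\N  lex  "some"
[3,5] N/(N\S)  <  k=4
[5,6] N\S  lex  "which"
[3,6] N  >  k=5
[6,7] NP  lex  "a"
[7,8] ((NP\N)\N)\NP  lex  "bone"
[6,8] (NP\N)\N  <  k=7
[3,8] NP\N  <  k=6
[2,8] S\NP  >  k=3
[0,8] S  >  k=2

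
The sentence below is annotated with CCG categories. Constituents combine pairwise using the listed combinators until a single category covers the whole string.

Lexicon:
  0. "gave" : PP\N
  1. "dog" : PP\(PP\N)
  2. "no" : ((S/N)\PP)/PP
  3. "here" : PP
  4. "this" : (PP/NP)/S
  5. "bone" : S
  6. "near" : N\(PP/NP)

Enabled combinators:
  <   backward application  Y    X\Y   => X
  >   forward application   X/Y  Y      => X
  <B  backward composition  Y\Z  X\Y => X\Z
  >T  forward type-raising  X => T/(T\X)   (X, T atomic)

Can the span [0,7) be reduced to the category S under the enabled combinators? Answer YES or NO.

[0,7] S   >
  [0,4] S/N   <
    [0,2] PP   <
      [0,1] "gave" : PP\N
      [1,2] "dog" : PP\(PP\N)
    [2,4] (S/N)\PP   >
      [2,3] "no" : ((S/N)\PP)/PP
      [3,4] "here" : PP
  [4,7] N   <
    [4,6] PP/NP   >
      [4,5] "this" : (PP/NP)/S
      [5,6] "bone" : S
    [6,7] "near" : N\(PP/NP)

YES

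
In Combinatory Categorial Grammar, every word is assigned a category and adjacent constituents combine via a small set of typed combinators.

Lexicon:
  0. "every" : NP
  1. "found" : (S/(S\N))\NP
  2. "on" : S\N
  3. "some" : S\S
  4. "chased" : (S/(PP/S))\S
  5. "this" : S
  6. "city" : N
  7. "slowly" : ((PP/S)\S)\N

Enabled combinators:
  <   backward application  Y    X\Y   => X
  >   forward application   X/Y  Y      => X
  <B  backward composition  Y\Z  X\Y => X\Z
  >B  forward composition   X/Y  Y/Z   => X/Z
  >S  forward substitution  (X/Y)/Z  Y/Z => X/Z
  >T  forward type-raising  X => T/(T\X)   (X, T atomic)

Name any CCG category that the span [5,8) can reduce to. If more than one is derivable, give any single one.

[0,8] S   >
  [0,5] S/(PP/S)   <
    [0,4] S   >
      [0,2] S/(S\N)   <
        [0,1] "every" : NP
        [1,2] "found" : (S/(S\N))\NP
      [2,4] S\N   <B
        [2,3] "on" : S\N
        [3,4] "some" : S\S
    [4,5] "chased" : (S/(PP/S))\S
  [5,8] PP/S   <
    [5,6] "this" : S
    [6,8] (PP/S)\S   <
      [6,7] "city" : N
      [7,8] "slowly" : ((PP/S)\S)\N

PP/S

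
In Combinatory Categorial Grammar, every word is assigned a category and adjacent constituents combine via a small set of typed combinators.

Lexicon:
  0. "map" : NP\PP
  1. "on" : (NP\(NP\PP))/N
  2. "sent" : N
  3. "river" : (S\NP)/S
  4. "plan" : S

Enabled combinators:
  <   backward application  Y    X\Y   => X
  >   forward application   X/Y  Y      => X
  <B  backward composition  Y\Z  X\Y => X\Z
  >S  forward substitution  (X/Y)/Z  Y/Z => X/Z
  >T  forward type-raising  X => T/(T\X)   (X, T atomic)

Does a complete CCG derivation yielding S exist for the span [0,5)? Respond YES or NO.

YES

[0,5] S   <
  [0,3] NP   <
    [0,1] "map" : NP\PP
    [1,3] NP\(NP\PP)   >
      [1,2] "on" : (NP\(NP\PP))/N
      [2,3] "sent" : N
  [3,5] S\NP   >
    [3,4] "river" : (S\NP)/S
    [4,5] "plan" : S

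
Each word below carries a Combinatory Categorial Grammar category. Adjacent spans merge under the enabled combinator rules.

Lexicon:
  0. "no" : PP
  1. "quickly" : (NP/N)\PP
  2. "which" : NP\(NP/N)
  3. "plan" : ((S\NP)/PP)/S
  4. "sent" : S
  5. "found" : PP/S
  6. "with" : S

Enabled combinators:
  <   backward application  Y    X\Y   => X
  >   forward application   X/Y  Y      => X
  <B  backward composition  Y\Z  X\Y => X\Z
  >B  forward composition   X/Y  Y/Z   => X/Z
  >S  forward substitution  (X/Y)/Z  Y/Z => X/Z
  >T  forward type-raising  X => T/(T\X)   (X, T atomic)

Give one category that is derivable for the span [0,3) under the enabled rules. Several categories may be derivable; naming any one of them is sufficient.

NP

[0,7] S   <
  [0,3] NP   <
    [0,2] NP/N   <
      [0,1] "no" : PP
      [1,2] "quickly" : (NP/N)\PP
    [2,3] "which" : NP\(NP/N)
  [3,7] S\NP   >
    [3,5] (S\NP)/PP   >
      [3,4] "plan" : ((S\NP)/PP)/S
      [4,5] "sent" : S
    [5,7] PP   >
      [5,6] "found" : PP/S
      [6,7] "with" : S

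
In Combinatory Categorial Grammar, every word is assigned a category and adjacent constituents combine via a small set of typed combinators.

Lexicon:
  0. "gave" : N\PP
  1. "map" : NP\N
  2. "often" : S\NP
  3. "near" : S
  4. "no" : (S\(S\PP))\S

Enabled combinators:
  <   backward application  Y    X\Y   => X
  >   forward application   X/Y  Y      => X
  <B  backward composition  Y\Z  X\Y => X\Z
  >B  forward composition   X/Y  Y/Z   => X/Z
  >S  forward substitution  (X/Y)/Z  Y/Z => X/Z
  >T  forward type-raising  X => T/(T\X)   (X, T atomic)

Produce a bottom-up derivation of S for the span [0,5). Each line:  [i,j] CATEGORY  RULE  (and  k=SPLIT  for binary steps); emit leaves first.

[0,1] N\PP  lex  "gave"
[1,2] NP\N  lex  "map"
[0,2] NP\PP  <B  k=1
[2,3] S\NP  lex  "often"
[0,3] S\PP  <B  k=2
[3,4] S  lex  "near"
[4,5] (S\(S\PP))\S  lex  "no"
[3,5] S\(S\PP)  <  k=4
[0,5] S  <  k=3

[0,5] S   <
  [0,3] S\PP   <B
    [0,2] NP\PP   <B
      [0,1] "gave" : N\PP
      [1,2] "map" : NP\N
    [2,3] "often" : S\NP
  [3,5] S\(S\PP)   <
    [3,4] "near" : S
    [4,5] "no" : (S\(S\PP))\S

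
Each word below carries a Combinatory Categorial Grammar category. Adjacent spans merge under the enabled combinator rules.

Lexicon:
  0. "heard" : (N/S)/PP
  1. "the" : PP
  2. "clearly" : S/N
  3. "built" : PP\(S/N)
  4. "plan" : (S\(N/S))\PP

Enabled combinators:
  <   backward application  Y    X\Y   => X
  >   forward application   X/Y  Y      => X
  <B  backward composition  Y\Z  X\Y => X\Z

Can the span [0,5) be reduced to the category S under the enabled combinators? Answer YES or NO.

YES

[0,5] S   <
  [0,2] N/S   >
    [0,1] "heard" : (N/S)/PP
    [1,2] "the" : PP
  [2,5] S\(N/S)   <
    [2,4] PP   <
      [2,3] "clearly" : S/N
      [3,4] "built" : PP\(S/N)
    [4,5] "plan" : (S\(N/S))\PP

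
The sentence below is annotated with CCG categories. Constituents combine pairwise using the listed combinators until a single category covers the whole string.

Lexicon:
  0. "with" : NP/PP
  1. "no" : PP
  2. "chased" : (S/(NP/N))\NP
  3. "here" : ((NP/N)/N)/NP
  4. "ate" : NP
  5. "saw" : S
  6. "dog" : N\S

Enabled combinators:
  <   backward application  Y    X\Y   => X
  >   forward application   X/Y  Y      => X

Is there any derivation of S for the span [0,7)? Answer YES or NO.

[0,7] S   >
  [0,3] S/(NP/N)   <
    [0,2] NP   >
      [0,1] "with" : NP/PP
      [1,2] "no" : PP
    [2,3] "chased" : (S/(NP/N))\NP
  [3,7] NP/N   >
    [3,5] (NP/N)/N   >
      [3,4] "here" : ((NP/N)/N)/NP
      [4,5] "ate" : NP
    [5,7] N   <
      [5,6] "saw" : S
      [6,7] "dog" : N\S

YES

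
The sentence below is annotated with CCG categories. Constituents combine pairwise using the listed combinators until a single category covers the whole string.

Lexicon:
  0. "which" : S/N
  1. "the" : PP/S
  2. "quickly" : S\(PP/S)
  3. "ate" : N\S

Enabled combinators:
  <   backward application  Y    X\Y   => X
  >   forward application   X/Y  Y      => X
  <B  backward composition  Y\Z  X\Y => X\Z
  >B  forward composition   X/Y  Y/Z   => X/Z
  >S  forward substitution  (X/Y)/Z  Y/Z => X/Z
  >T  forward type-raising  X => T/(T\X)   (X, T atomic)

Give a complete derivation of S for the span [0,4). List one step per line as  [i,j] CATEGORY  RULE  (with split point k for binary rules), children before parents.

[0,4] S   >
  [0,1] "which" : S/N
  [1,4] N   <
    [1,3] S   <
      [1,2] "the" : PP/S
      [2,3] "quickly" : S\(PP/S)
    [3,4] "ate" : N\S

[0,1] S/N  lex  "which"
[1,2] PP/S  lex  "the"
[2,3] S\(PP/S)  lex  "quickly"
[1,3] S  <  k=2
[3,4] N\S  lex  "ate"
[1,4] N  <  k=3
[0,4] S  >  k=1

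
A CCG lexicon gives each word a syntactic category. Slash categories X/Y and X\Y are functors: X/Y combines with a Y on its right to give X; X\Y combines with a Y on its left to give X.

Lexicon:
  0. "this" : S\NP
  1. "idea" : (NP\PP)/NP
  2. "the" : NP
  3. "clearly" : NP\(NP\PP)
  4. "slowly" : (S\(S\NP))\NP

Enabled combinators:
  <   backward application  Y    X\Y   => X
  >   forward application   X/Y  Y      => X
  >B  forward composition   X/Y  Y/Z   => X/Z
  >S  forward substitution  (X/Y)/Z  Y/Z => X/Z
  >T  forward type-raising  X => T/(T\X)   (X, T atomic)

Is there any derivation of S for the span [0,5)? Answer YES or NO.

YES

[0,5] S   <
  [0,1] "this" : S\NP
  [1,5] S\(S\NP)   <
    [1,4] NP   <
      [1,3] NP\PP   >
        [1,2] "idea" : (NP\PP)/NP
        [2,3] "the" : NP
      [3,4] "clearly" : NP\(NP\PP)
    [4,5] "slowly" : (S\(S\NP))\NP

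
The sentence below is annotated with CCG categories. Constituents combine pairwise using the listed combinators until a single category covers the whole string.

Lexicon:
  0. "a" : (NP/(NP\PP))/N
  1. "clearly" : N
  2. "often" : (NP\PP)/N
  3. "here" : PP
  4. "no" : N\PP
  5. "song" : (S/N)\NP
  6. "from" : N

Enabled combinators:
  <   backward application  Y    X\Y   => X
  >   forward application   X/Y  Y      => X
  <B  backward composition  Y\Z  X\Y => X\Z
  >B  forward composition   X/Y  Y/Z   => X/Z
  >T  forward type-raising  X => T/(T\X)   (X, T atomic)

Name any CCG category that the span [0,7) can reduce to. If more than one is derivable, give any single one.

[0,7] S   >
  [0,6] S/N   <
    [0,5] NP   >
      [0,3] NP/N   >B
        [0,2] NP/(NP\PP)   >
          [0,1] "a" : (NP/(NP\PP))/N
          [1,2] "clearly" : N
        [2,3] "often" : (NP\PP)/N
      [3,5] N   <
        [3,4] "here" : PP
        [4,5] "no" : N\PP
    [5,6] "song" : (S/N)\NP
  [6,7] "from" : N

S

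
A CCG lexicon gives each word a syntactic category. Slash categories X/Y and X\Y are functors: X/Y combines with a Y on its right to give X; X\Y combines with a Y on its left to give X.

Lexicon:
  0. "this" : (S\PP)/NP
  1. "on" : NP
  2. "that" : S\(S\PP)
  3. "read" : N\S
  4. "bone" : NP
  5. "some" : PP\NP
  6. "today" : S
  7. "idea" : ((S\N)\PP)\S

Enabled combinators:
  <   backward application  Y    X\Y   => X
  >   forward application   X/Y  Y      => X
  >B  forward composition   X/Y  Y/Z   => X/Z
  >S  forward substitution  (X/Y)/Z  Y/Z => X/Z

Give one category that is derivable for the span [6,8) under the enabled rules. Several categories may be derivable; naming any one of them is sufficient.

[0,8] S   <
  [0,4] N   <
    [0,3] S   <
      [0,2] S\PP   >
        [0,1] "this" : (S\PP)/NP
        [1,2] "on" : NP
      [2,3] "that" : S\(S\PP)
    [3,4] "read" : N\S
  [4,8] S\N   <
    [4,6] PP   <
      [4,5] "bone" : NP
      [5,6] "some" : PP\NP
    [6,8] (S\N)\PP   <
      [6,7] "today" : S
      [7,8] "idea" : ((S\N)\PP)\S

(S\N)\PP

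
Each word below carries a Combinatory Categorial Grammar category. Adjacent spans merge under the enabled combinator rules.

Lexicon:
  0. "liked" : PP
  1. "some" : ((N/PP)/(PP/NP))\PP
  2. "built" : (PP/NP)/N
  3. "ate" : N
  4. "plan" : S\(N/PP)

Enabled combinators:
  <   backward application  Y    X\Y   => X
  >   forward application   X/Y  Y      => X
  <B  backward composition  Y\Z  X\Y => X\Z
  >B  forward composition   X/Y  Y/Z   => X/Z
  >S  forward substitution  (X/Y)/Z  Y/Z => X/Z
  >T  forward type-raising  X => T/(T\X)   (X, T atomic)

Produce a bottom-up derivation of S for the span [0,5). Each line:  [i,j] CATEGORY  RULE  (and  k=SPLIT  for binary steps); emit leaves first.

[0,1] PP  lex  "liked"
[1,2] ((N/PP)/(PP/NP))\PP  lex  "some"
[0,2] (N/PP)/(PP/NP)  <  k=1
[2,3] (PP/NP)/N  lex  "built"
[3,4] N  lex  "ate"
[2,4] PP/NP  >  k=3
[0,4] N/PP  >  k=2
[4,5] S\(N/PP)  lex  "plan"
[0,5] S  <  k=4

[0,5] S   <
  [0,4] N/PP   >
    [0,2] (N/PP)/(PP/NP)   <
      [0,1] "liked" : PP
      [1,2] "some" : ((N/PP)/(PP/NP))\PP
    [2,4] PP/NP   >
      [2,3] "built" : (PP/NP)/N
      [3,4] "ate" : N
  [4,5] "plan" : S\(N/PP)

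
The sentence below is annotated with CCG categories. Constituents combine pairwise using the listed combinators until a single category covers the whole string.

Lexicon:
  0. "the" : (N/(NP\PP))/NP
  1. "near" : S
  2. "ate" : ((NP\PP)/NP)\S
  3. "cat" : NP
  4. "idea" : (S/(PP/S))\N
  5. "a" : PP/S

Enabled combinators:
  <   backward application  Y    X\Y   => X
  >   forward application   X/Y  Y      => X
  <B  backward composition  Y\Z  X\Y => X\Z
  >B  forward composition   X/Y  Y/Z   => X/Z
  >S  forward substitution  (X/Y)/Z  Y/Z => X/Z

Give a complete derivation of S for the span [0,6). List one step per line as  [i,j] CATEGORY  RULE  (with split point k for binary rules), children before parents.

[0,1] (N/(NP\PP))/NP  lex  "the"
[1,2] S  lex  "near"
[2,3] ((NP\PP)/NP)\S  lex  "ate"
[1,3] (NP\PP)/NP  <  k=2
[0,3] N/NP  >S  k=1
[3,4] NP  lex  "cat"
[0,4] N  >  k=3
[4,5] (S/(PP/S))\N  lex  "idea"
[0,5] S/(PP/S)  <  k=4
[5,6] PP/S  lex  "a"
[0,6] S  >  k=5

[0,6] S   >
  [0,5] S/(PP/S)   <
    [0,4] N   >
      [0,3] N/NP   >S
        [0,1] "the" : (N/(NP\PP))/NP
        [1,3] (NP\PP)/NP   <
          [1,2] "near" : S
          [2,3] "ate" : ((NP\PP)/NP)\S
      [3,4] "cat" : NP
    [4,5] "idea" : (S/(PP/S))\N
  [5,6] "a" : PP/S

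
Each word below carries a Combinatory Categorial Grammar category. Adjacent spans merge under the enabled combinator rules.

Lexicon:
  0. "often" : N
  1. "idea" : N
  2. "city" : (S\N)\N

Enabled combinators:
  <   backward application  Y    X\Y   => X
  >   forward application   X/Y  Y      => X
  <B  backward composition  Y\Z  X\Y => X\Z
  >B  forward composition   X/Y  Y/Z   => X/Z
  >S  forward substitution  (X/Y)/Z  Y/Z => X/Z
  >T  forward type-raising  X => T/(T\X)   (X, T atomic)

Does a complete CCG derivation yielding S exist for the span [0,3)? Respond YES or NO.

[0,3] S   >
  [0,1] S/(S\N)   >T
    [0,1] "often" : N
  [1,3] S\N   <
    [1,2] "idea" : N
    [2,3] "city" : (S\N)\N

YES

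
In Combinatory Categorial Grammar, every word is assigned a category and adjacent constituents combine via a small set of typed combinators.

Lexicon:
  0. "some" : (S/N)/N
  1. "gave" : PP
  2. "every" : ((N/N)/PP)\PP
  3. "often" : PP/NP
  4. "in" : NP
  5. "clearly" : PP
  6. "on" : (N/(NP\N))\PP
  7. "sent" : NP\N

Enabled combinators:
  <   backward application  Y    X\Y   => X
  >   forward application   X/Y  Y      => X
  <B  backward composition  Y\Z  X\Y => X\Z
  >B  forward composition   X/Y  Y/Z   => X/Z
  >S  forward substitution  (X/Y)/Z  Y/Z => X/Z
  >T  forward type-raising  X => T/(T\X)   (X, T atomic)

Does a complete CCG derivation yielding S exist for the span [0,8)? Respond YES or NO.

[0,8] S   >
  [0,5] S/N   >S
    [0,1] "some" : (S/N)/N
    [1,5] N/N   >
      [1,3] (N/N)/PP   <
        [1,2] "gave" : PP
        [2,3] "every" : ((N/N)/PP)\PP
      [3,5] PP   >
        [3,4] "often" : PP/NP
        [4,5] "in" : NP
  [5,8] N   >
    [5,7] N/(NP\N)   <
      [5,6] "clearly" : PP
      [6,7] "on" : (N/(NP\N))\PP
    [7,8] "sent" : NP\N

YES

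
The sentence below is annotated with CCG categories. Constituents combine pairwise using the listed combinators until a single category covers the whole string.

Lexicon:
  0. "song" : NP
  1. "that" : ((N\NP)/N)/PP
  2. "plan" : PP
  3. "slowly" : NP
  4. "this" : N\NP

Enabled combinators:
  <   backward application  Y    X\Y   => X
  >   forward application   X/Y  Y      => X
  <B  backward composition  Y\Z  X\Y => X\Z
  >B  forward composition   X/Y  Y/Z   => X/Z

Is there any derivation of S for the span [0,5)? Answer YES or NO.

NO

NP ((N\NP)/N)/PP PP NP N\NP
CKY chart[0,5] = {N}; S ∉ chart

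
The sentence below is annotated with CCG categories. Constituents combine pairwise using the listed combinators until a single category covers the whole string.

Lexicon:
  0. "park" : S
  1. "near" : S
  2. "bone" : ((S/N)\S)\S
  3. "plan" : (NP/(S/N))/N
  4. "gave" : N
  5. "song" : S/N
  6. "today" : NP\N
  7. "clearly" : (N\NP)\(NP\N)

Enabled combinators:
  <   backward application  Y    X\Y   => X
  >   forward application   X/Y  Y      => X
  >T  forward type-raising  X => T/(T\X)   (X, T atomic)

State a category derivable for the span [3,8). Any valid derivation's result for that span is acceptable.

N

[0,8] S   >
  [0,3] S/N   <
    [0,1] "park" : S
    [1,3] (S/N)\S   <
      [1,2] "near" : S
      [2,3] "bone" : ((S/N)\S)\S
  [3,8] N   <
    [3,6] NP   >
      [3,5] NP/(S/N)   >
        [3,4] "plan" : (NP/(S/N))/N
        [4,5] "gave" : N
      [5,6] "song" : S/N
    [6,8] N\NP   <
      [6,7] "today" : NP\N
      [7,8] "clearly" : (N\NP)\(NP\N)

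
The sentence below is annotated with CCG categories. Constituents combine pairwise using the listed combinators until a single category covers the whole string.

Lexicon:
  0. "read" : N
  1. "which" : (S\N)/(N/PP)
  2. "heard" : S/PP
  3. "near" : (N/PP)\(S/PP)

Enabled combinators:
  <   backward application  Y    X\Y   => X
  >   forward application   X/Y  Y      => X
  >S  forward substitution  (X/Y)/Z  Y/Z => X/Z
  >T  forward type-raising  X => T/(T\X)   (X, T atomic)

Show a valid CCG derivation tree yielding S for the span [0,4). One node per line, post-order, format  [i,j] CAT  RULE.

[0,1] N  lex  "read"
[0,1] S/(S\N)  >T
[1,2] (S\N)/(N/PP)  lex  "which"
[2,3] S/PP  lex  "heard"
[3,4] (N/PP)\(S/PP)  lex  "near"
[2,4] N/PP  <  k=3
[1,4] S\N  >  k=2
[0,4] S  >  k=1

[0,4] S   >
  [0,1] S/(S\N)   >T
    [0,1] "read" : N
  [1,4] S\N   >
    [1,2] "which" : (S\N)/(N/PP)
    [2,4] N/PP   <
      [2,3] "heard" : S/PP
      [3,4] "near" : (N/PP)\(S/PP)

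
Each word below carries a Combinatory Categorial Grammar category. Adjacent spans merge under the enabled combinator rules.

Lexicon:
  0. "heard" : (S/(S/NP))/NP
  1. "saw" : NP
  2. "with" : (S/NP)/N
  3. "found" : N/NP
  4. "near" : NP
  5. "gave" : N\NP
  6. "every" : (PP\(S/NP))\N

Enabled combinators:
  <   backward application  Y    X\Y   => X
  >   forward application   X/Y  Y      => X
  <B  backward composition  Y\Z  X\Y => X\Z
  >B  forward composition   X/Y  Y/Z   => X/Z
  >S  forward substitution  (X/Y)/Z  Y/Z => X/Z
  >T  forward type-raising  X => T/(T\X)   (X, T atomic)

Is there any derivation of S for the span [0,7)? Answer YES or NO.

(S/(S/NP))/NP NP (S/NP)/N N/NP NP N\NP (PP\(S/NP))\N
CKY chart[0,7] = {N/(N\PP), NP/(NP\PP), PP, PP/(PP\PP), S/(S\PP)}; S ∉ chart

NO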